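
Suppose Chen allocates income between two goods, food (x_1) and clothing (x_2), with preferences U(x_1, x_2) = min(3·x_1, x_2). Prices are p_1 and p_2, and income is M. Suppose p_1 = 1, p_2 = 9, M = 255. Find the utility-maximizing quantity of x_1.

Leontief preferences: the optimum is at the kink where x_1/1 = x_2/3, i.e. x_2 = 3·x_1.
Budget: p_1·x_1 + p_2·3·x_1 = M, so (p_1 + 3·p_2)·x_1 = M.
Demand: x_1*(p_1,p_2,M) = M/(p_1 + 3·p_2), x_2* = 3·M/(p_1 + 3·p_2).
Here 1 + 3·9 = 28, giving x_1* = 9.1071.

x_1* = 9.1071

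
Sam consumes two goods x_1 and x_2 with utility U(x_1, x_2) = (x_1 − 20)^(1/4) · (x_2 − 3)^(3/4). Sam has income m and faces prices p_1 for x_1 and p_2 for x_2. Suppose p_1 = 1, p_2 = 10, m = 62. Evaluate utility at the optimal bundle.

MRS = (1/3)·(x_2−3)/(x_1−20). Tangency with p_1/p_2 gives x_2−3 = 3·(p_1/p_2)·(x_1−20).
Substituting into the budget: x_1* = 20 + 0.25·(m − 20·p_1 − 3·p_2)/p_1, and x_2* = 3 + 0.75·(…)/p_2.
Discretionary income = 62 − 20·1 − 3·10 = 12; x_1* = 20 + 0.25·12/1 = 23; x_2* = 3 + 0.75·12/10 = 3.9.
Utility at the optimum: U(23, 3.9) = 1.2161.

V = 1.2161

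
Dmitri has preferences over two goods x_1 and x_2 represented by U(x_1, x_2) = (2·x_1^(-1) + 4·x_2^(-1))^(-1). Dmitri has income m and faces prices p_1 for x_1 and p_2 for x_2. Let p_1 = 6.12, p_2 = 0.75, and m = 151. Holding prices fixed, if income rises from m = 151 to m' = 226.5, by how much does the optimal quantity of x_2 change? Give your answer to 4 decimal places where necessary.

From the CES first-order condition, (1/2)·(x_2/x_1)^(2) = p_1/p_2.
Solve for the ratio: x_2/x_1 = [2·p_1/p_2]^(0.5).
Substitute x_2 = (x_2/x_1)·x_1 into the budget: x_1* = m/(p_1 + p_2·(x_2/x_1)).
Numerically x_2/x_1 = 4.039802, so x_1* = 151/(6.12 + 0.75·4.039802) = 16.503 and x_2* = 4.039802·16.503 = 66.6689.
At m' = 226.5: x_2* = 100.0033. Change: 100.0033 − 66.6689 = 33.3344.

Δx_2* = 33.3344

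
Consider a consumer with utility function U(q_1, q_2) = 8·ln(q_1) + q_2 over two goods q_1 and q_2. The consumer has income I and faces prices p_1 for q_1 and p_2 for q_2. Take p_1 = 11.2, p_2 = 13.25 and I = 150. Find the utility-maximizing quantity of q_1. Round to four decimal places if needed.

q_1* = 9.4643

Set MRS = p_1/p_2: (8/q_1)/1 = p_1/p_2.
So q_1*(p_1,p_2) = 8·p_2/p_1, independent of income; and q_2* = (I − 8·p_2)/p_2.
At the given prices: q_1* = 8·13.25/11.2 = 9.4643.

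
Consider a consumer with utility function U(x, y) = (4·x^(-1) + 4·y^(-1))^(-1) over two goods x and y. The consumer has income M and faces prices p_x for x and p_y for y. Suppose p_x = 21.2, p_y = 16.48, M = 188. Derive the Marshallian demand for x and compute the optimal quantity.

x* = 4.7128

MRS = MU_x/MU_y = (y/x)^(2). Set equal to p_x/p_y.
Hence y/x = (p_x/p_y)^(1/(2)), i.e. raised to the 0.5 power.
Substitute y = (y/x)·x into the budget: x* = M/(p_x + p_y·(y/x)).
Numerically y/x = 1.134199, so x* = 188/(21.2 + 16.48·1.134199) = 4.7128.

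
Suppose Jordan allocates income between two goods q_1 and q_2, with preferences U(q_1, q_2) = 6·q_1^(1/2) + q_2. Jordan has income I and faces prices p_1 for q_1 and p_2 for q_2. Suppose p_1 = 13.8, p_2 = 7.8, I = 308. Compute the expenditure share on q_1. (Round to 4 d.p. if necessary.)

MU_q_1 = 3/√q_1, MU_q_2 = 1. Tangency: 3/√q_1 = p_1/p_2.
Thus q_1* = (3·p_2/p_1)² — independent of I — with the rest of income spent on q_2.
Plugging in: q_1* = (3·7.8/13.8)² = 2.8752, q_2* = 34.4002.
Expenditure on q_1: 13.8·2.8752 = 39.6783; share = 0.1288.

share on q_1 = 0.1288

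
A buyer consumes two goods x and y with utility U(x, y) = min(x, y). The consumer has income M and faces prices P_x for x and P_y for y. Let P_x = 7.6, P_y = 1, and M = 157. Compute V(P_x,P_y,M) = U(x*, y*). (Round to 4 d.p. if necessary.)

With perfect complements, no substitution: consume in ratio x:y = 1:1.
Budget: P_x·x + P_y·x = M, so (P_x + P_y)·x = M.
Demand: x*(P_x,P_y,M) = M/(P_x + P_y), y* = M/(P_x + P_y).
Here 7.6 + 1 = 8.6, giving x* = 18.2558 and y* = 18.2558.
Utility at the optimum: U(18.2558, 18.2558) = 18.2558.

V = 18.2558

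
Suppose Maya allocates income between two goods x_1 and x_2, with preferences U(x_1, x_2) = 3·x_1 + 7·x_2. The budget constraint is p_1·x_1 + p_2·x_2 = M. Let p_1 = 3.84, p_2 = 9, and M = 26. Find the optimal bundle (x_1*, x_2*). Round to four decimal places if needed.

Linear utility — the consumer picks whichever good has higher MU/price: 3/3.84 = 0.7812 vs 7/9 = 0.7778.
x_1 gives more utility per dollar, so spend all income on x_1: x_1* = M/p_1, x_2* = 0.
Numerically: x_1* = 6.7708, x_2* = 0.

x_1* = 6.7708, x_2* = 0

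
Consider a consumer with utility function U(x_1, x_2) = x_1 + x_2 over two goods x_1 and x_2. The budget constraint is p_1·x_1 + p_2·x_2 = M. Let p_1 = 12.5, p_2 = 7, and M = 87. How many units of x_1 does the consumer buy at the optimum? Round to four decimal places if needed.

x_1* = 0

Linear utility — the consumer picks whichever good has higher MU/price: 1/12.5 = 0.08 vs 1/7 = 0.1429.
x_2 gives more utility per dollar, so spend all income on x_2: x_2* = M/p_2, x_1* = 0.
Numerically: x_1* = 0, x_2* = 12.4286.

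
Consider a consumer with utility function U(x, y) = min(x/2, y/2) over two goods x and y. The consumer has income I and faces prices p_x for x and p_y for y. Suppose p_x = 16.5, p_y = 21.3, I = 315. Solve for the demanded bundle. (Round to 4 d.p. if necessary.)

x* = 8.3333, y* = 8.3333

Leontief preferences: the optimum is at the kink where x/2 = y/2, i.e. y = x.
Budget: p_x·x + p_y·x = I, so (2·p_x + 2·p_y)·x = 2·I.
Demand: x*(p_x,p_y,I) = 2·I/(2·p_x + 2·p_y), y* = 2·I/(2·p_x + 2·p_y).
Here 2·16.5 + 2·21.3 = 75.6, giving x* = 8.3333 and y* = 8.3333.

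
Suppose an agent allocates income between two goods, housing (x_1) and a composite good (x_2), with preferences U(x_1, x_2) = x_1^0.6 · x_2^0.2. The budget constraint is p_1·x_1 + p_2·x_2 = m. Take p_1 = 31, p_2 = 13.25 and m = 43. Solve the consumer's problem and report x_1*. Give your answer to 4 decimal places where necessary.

x_1* = 1.0403

Demand: x_1*(p_1,p_2,m) = 0.75·m/p_1 and x_2* = 0.25·m/p_2.
At p_1=31, p_2=13.25, m=43: x_1* = 0.75·43/31 = 1.0403.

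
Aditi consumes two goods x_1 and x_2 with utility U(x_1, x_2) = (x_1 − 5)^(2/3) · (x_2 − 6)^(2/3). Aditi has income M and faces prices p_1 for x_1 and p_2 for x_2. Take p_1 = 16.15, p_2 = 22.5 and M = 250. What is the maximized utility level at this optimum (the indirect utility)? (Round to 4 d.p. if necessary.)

Discretionary income = 250 − 5·16.15 − 6·22.5 = 34.25; x_1* = 5 + 0.5·34.25/16.15 = 6.0604; x_2* = 6 + 0.5·34.25/22.5 = 6.7611.
Utility at the optimum: U(6.0604, 6.7611) = 0.8668.

V = 0.8668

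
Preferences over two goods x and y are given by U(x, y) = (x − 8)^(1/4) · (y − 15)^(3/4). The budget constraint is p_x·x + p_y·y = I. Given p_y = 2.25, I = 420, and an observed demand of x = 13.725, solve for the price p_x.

p_x = 12.5

This is Cobb-Douglas in (x−8, y−15): tangency gives 0.25·p_y·(y−15) = 0.75·p_x·(x−8).
After buying the subsistence bundle (8, 15), a share 0.25 of the remaining income goes to x: x* = 8 + 0.25·(I − 8p_x − 15p_y)/p_x.
Set x* = 13.725 in the demand function and solve for p_x: p_x = 12.5.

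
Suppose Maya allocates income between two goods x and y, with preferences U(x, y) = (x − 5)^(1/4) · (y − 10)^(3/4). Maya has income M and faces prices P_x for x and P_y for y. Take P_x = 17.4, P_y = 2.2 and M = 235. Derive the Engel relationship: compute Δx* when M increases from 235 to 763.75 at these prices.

Let x' = x−5, y' = y−10. MRS = (1/3)·y'/x' = P_x/P_y.
After buying the subsistence bundle (5, 10), a share 0.25 of the remaining income goes to x: x* = 5 + 0.25·(M − 5P_x − 10P_y)/P_x.
Discretionary income = 235 − 5·17.4 − 10·2.2 = 126; x* = 5 + 0.25·126/17.4 = 6.8103.
At M' = 763.75: x* = 14.4073. Change: 14.4073 − 6.8103 = 7.597.

Δx* = 7.597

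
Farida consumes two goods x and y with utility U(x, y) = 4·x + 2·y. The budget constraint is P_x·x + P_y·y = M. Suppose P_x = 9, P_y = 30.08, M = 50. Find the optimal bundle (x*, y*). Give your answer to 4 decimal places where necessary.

x* = 5.5556, y* = 0

Perfect substitutes: compare marginal utility per dollar. 4/P_x vs 2/P_y → 0.4444 vs 0.0665.
x gives more utility per dollar, so spend all income on x: x* = M/P_x, y* = 0.
Numerically: x* = 5.5556, y* = 0.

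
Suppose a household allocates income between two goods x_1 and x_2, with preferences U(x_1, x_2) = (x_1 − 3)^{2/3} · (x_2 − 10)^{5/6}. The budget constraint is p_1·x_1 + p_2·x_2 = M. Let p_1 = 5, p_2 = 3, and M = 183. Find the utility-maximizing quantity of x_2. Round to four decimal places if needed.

x_2* = 35.5556

Let x_1' = x_1−3, x_2' = x_2−10. MRS = (4/5)·x_2'/x_1' = p_1/p_2.
Substituting into the budget: x_1* = 3 + 4/9·(M − 3·p_1 − 10·p_2)/p_1, and x_2* = 10 + 5/9·(…)/p_2.
Discretionary income = 183 − 3·5 − 10·3 = 138; x_2* = 10 + 5/9·138/3 = 35.5556.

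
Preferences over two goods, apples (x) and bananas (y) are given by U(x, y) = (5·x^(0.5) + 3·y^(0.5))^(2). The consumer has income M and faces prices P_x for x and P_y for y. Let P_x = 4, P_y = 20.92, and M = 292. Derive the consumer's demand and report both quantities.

x* = 68.2987, y* = 0.8989

MU_x ∝ 5·x^(-0.5), MU_y ∝ 3·y^(-0.5), so MRS = (5/3)·(y/x)^(0.5) = P_x/P_y.
Hence y/x = ((3/5)·P_x/P_y)^(1/(0.5)), i.e. raised to the 2 power.
Substitute y = (y/x)·x into the budget: x* = M/(P_x + P_y·(y/x)).
Numerically y/x = 0.013161, so x* = 292/(4 + 20.92·0.013161) = 68.2987 and y* = 0.013161·68.2987 = 0.8989.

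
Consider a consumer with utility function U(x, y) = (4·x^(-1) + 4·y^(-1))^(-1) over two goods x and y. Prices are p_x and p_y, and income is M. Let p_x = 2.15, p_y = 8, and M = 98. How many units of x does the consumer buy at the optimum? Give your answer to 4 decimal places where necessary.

With the ratio pinned down, the budget gives x* = M/(p_x + p_y·(y/x)) and y* = (y/x)·x*.
Numerically y/x = 0.518411, so x* = 98/(2.15 + 8·0.518411) = 15.5623.

x* = 15.5623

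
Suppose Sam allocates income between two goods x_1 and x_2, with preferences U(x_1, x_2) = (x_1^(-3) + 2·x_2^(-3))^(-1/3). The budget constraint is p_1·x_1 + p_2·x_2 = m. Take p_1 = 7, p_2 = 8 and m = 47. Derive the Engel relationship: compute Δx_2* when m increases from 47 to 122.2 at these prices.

Δx_2* = 5.3386

From the CES first-order condition, (1/2)·(x_2/x_1)^(4) = p_1/p_2.
Solve for the ratio: x_2/x_1 = [2·p_1/p_2]^(0.25).
With the ratio pinned down, the budget gives x_1* = m/(p_1 + p_2·(x_2/x_1)) and x_2* = (x_2/x_1)·x_1*.
Numerically x_2/x_1 = 1.150163, so x_1* = 47/(7 + 8·1.150163) = 2.901 and x_2* = 1.150163·2.901 = 3.3366.
At m' = 122.2: x_2* = 8.6752. Change: 8.6752 − 3.3366 = 5.3386.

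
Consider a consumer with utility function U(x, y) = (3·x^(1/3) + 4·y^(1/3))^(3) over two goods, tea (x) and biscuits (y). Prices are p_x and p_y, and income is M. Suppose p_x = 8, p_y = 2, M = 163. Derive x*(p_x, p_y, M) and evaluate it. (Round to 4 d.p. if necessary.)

x* = 4.9949

From the CES first-order condition, (3/4)·(y/x)^(2/3) = p_x/p_y.
Hence y/x = ((4/3)·p_x/p_y)^(1/(2/3)), i.e. raised to the 1.5 power.
Substitute y = (y/x)·x into the budget: x* = M/(p_x + p_y·(y/x)).
Numerically y/x = 12.316806, so x* = 163/(8 + 2·12.316806) = 4.9949.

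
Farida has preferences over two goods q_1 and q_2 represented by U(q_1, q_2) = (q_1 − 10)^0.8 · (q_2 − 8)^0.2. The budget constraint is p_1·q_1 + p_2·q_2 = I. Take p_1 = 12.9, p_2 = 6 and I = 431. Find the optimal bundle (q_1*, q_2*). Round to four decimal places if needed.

q_1* = 25.7519, q_2* = 16.4667

MRS = 4·(q_2−8)/(q_1−10). Tangency with p_1/p_2 gives q_2−8 = (1/4)·(p_1/p_2)·(q_1−10).
After buying the subsistence bundle (10, 8), a share 0.8 of the remaining income goes to q_1: q_1* = 10 + 0.8·(I − 10p_1 − 8p_2)/p_1.
Discretionary income = 431 − 10·12.9 − 8·6 = 254; q_1* = 10 + 0.8·254/12.9 = 25.7519; q_2* = 8 + 0.2·254/6 = 16.4667.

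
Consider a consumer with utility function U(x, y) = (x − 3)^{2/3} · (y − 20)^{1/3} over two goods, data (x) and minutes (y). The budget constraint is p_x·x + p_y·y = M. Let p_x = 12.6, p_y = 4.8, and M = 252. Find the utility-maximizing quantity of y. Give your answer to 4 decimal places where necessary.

Let x' = x−3, y' = y−20. MRS = 2·y'/x' = p_x/p_y.
Substituting into the budget: x* = 3 + 2/3·(M − 3·p_x − 20·p_y)/p_x, and y* = 20 + 1/3·(…)/p_y.
Discretionary income = 252 − 3·12.6 − 20·4.8 = 118.2; y* = 20 + 1/3·118.2/4.8 = 28.2083.

y* = 28.2083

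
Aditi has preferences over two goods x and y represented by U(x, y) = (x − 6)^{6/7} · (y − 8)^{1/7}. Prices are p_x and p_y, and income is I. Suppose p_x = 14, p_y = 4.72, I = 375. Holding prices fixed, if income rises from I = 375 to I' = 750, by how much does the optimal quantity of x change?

Δx* = 22.9592

MRS = 6·(y−8)/(x−6). Tangency with p_x/p_y gives y−8 = (1/6)·(p_x/p_y)·(x−6).
After buying the subsistence bundle (6, 8), a share 6/7 of the remaining income goes to x: x* = 6 + 6/7·(I − 6p_x − 8p_y)/p_x.
Discretionary income = 375 − 6·14 − 8·4.72 = 253.24; x* = 6 + 6/7·253.24/14 = 21.5045.
At I' = 750: x* = 44.4637. Change: 44.4637 − 21.5045 = 22.9592.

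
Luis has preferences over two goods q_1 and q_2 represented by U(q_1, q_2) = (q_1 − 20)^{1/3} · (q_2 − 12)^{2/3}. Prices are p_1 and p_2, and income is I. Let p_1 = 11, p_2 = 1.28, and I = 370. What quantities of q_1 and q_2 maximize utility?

q_1* = 24.08, q_2* = 82.125

This is Cobb-Douglas in (q_1−20, q_2−12): tangency gives 1/3·p_2·(q_2−12) = 2/3·p_1·(q_1−20).
After buying the subsistence bundle (20, 12), a share 1/3 of the remaining income goes to q_1: q_1* = 20 + 1/3·(I − 20p_1 − 12p_2)/p_1.
Discretionary income = 370 − 20·11 − 12·1.28 = 134.64; q_1* = 20 + 1/3·134.64/11 = 24.08; q_2* = 12 + 2/3·134.64/1.28 = 82.125.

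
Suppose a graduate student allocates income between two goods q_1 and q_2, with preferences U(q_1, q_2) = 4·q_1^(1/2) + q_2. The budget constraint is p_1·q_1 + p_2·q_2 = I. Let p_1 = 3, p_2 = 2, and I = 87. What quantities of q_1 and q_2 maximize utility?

Set MRS = p_1/p_2: 2·q_1^(−1/2) = p_1/p_2.
Solve: √q_1 = 2·p_2/p_1, so q_1*(p_1,p_2) = (2·p_2/p_1)², and q_2* = (I − p_1·q_1*)/p_2.
Plugging in: q_1* = (2·2/3)² = 1.7778, q_2* = 40.8333.

q_1* = 1.7778, q_2* = 40.8333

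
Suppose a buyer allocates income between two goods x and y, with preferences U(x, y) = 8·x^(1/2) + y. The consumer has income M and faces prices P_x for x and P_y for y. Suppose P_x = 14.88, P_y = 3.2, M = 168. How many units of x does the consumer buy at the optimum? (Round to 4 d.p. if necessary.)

Thus x* = (4·P_y/P_x)² — independent of M — with the rest of income spent on y.
Plugging in: x* = (4·3.2/14.88)² = 0.74.

x* = 0.74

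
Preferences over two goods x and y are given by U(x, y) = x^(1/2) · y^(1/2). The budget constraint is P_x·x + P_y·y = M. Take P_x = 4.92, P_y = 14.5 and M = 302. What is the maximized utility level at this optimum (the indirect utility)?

MU_x/MU_y = (0.5·y)/(0.5·x); tangency sets this equal to P_x/P_y.
So 0.5·P_y·y = 0.5·P_x·x; combined with the budget, a share 0.5 of income goes to x.
Demand: x*(P_x,P_y,M) = 0.5·M/P_x and y* = 0.5·M/P_y.
At P_x=4.92, P_y=14.5, M=302: x* = 0.5·302/4.92 = 30.6911, y* = 10.4138.
Utility at the optimum: U(30.6911, 10.4138) = 17.8776.

V = 17.8776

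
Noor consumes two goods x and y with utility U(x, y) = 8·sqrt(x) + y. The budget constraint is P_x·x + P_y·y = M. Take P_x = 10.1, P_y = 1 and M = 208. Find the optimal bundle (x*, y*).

Thus x* = (4·P_y/P_x)² — independent of M — with the rest of income spent on y.
Plugging in: x* = (4·1/10.1)² = 0.1568, y* = 206.4158.

x* = 0.1568, y* = 206.4158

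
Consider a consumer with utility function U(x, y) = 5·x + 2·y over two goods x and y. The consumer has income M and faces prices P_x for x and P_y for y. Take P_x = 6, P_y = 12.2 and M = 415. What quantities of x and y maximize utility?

x* = 69.1667, y* = 0

Perfect substitutes: compare marginal utility per dollar. 5/P_x vs 2/P_y → 0.8333 vs 0.1639.
x gives more utility per dollar, so spend all income on x: x* = M/P_x, y* = 0.
Numerically: x* = 69.1667, y* = 0.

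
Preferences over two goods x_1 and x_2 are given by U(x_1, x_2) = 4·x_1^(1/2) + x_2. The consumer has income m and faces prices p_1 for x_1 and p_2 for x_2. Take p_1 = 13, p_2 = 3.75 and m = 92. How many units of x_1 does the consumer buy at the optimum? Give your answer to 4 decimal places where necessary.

x_1* = 0.3328

MU_x_1 = 2/√x_1, MU_x_2 = 1. Tangency: 2/√x_1 = p_1/p_2.
Solve: √x_1 = 2·p_2/p_1, so x_1*(p_1,p_2) = (2·p_2/p_1)², and x_2* = (m − p_1·x_1*)/p_2.
Plugging in: x_1* = (2·3.75/13)² = 0.3328.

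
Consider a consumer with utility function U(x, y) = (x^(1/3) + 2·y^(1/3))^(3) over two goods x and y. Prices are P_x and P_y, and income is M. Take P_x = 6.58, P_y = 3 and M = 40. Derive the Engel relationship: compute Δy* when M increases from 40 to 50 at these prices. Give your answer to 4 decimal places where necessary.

Δy* = 2.6909

With the ratio pinned down, the budget gives x* = M/(P_x + P_y·(y/x)) and y* = (y/x)·x*.
Numerically y/x = 9.187597, so x* = 40/(6.58 + 3·9.187597) = 1.1716 and y* = 9.187597·1.1716 = 10.7637.
At M' = 50: y* = 13.4547. Change: 13.4547 − 10.7637 = 2.6909.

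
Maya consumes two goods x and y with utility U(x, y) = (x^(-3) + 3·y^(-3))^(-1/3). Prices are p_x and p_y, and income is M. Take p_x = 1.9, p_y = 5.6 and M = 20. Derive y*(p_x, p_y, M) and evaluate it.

MU_x ∝ x^(-4), MU_y ∝ 3·y^(-4), so MRS = (1/3)·(y/x)^(4) = p_x/p_y.
Hence y/x = (3·p_x/p_y)^(1/(4)), i.e. raised to the 0.25 power.
Substitute y = (y/x)·x into the budget: x* = M/(p_x + p_y·(y/x)).
Numerically y/x = 1.004435, so x* = 20/(1.9 + 5.6·1.004435) = 2.6579 and y* = 1.004435·2.6579 = 2.6697.

y* = 2.6697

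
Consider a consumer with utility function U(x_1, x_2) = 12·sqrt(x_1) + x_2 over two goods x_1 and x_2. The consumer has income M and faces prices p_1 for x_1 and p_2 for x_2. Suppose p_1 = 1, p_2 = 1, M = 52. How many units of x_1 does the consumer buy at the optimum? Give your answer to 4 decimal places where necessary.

x_1* = 36

MU_x_1 = 6/√x_1, MU_x_2 = 1. Tangency: 6/√x_1 = p_1/p_2.
Thus x_1* = (6·p_2/p_1)² — independent of M — with the rest of income spent on x_2.
Plugging in: x_1* = (6·1/1)² = 36.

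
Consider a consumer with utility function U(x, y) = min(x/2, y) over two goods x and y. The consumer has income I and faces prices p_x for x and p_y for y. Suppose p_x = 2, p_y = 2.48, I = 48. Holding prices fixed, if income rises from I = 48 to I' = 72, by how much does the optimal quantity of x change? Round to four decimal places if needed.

Demand: x*(p_x,p_y,I) = 2·I/(2·p_x + p_y), y* = I/(2·p_x + p_y).
Here 2·2 + 2.48 = 6.48, giving x* = 14.8148.
At I' = 72: x* = 22.2222. Change: 22.2222 − 14.8148 = 7.4074.

Δx* = 7.4074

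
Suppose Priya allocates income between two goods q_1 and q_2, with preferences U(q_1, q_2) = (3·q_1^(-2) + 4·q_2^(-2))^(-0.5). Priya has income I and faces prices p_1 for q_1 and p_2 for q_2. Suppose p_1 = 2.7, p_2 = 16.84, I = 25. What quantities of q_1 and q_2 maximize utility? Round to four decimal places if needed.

MRS = MU_q_1/MU_q_2 = (3/4)·(q_2/q_1)^(3). Set equal to p_1/p_2.
Hence q_2/q_1 = ((4/3)·p_1/p_2)^(1/(3)), i.e. raised to the 1/3 power.
With the ratio pinned down, the budget gives q_1* = I/(p_1 + p_2·(q_2/q_1)) and q_2* = (q_2/q_1)·q_1*.
Numerically q_2/q_1 = 0.597934, so q_1* = 25/(2.7 + 16.84·0.597934) = 1.9578 and q_2* = 0.597934·1.9578 = 1.1707.

q_1* = 1.9578, q_2* = 1.1707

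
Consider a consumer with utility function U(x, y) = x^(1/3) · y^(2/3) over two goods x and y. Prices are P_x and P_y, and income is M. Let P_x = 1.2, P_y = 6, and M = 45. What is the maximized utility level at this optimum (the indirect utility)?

V = 6.786

The MRS is (1/2)·y/x. Set MRS = P_x/P_y.
Rearranging, P_y·y = 2·P_x·x. Substituting into the budget gives P_x·x·(1 + 2) = M.
Demand: x*(P_x,P_y,M) = 1/3·M/P_x and y* = 2/3·M/P_y.
At P_x=1.2, P_y=6, M=45: x* = 1/3·45/1.2 = 12.5, y* = 5.
Utility at the optimum: U(12.5, 5) = 6.786.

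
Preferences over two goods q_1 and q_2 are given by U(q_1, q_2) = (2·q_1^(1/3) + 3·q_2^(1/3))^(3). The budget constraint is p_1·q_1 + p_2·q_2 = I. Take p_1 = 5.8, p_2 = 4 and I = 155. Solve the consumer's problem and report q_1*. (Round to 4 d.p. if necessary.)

q_1* = 8.3196

From the CES first-order condition, (2/3)·(q_2/q_1)^(2/3) = p_1/p_2.
Hence q_2/q_1 = ((3/2)·p_1/p_2)^(1/(2/3)), i.e. raised to the 1.5 power.
Substitute q_2 = (q_2/q_1)·q_1 into the budget: q_1* = I/(p_1 + p_2·(q_2/q_1)).
Numerically q_2/q_1 = 3.207664, so q_1* = 155/(5.8 + 4·3.207664) = 8.3196.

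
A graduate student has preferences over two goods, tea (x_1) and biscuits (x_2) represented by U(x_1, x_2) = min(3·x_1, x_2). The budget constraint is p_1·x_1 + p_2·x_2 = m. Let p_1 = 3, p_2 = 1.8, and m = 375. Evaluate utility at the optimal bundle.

V = 133.9286

Leontief preferences: the optimum is at the kink where x_1/1 = x_2/3, i.e. x_2 = 3·x_1.
Budget: p_1·x_1 + p_2·3·x_1 = m, so (p_1 + 3·p_2)·x_1 = m.
Demand: x_1*(p_1,p_2,m) = m/(p_1 + 3·p_2), x_2* = 3·m/(p_1 + 3·p_2).
Here 3 + 3·1.8 = 8.4, giving x_1* = 44.6429 and x_2* = 133.9286.
Utility at the optimum: U(44.6429, 133.9286) = 133.9286.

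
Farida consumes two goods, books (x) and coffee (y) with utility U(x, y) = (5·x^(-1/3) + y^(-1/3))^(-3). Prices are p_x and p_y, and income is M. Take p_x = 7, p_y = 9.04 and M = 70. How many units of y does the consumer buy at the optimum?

y* = 1.8719

MRS = MU_x/MU_y = 5·(y/x)^(4/3). Set equal to p_x/p_y.
Hence y/x = ((1/5)·p_x/p_y)^(1/(4/3)), i.e. raised to the 0.75 power.
Substitute y = (y/x)·x into the budget: x* = M/(p_x + p_y·(y/x)).
Numerically y/x = 0.246871, so x* = 70/(7 + 9.04·0.246871) = 7.5826 and y* = 0.246871·7.5826 = 1.8719.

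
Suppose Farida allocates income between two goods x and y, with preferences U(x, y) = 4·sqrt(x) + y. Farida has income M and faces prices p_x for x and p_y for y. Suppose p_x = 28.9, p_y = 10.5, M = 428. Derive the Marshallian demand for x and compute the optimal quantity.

MU_x = 2/√x, MU_y = 1. Tangency: 2/√x = p_x/p_y.
Solve: √x = 2·p_y/p_x, so x*(p_x,p_y) = (2·p_y/p_x)², and y* = (M − p_x·x*)/p_y.
Plugging in: x* = (2·10.5/28.9)² = 0.528.

x* = 0.528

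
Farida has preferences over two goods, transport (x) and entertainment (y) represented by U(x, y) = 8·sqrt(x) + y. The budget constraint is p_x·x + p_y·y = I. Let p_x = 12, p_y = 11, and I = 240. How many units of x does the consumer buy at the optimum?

x* = 13.4444

Utility is quasi-linear in y; the FOC for x is 4/√x = p_x/p_y.
Thus x* = (4·p_y/p_x)² — independent of I — with the rest of income spent on y.
Plugging in: x* = (4·11/12)² = 13.4444.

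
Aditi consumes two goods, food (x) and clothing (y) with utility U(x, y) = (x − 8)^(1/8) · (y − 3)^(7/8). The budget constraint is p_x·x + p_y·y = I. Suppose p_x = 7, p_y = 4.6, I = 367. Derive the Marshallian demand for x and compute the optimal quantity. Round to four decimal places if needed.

x* = 13.3071

MRS = (1/7)·(y−3)/(x−8). Tangency with p_x/p_y gives y−3 = 7·(p_x/p_y)·(x−8).
Substituting into the budget: x* = 8 + 0.125·(I − 8·p_x − 3·p_y)/p_x, and y* = 3 + 0.875·(…)/p_y.
Discretionary income = 367 − 8·7 − 3·4.6 = 297.2; x* = 8 + 0.125·297.2/7 = 13.3071.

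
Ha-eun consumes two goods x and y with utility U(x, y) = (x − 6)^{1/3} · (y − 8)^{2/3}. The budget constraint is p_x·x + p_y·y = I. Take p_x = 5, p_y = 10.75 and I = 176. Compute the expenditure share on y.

share on y = 0.7159

After buying the subsistence bundle (6, 8), a share 1/3 of the remaining income goes to x: x* = 6 + 1/3·(I − 6p_x − 8p_y)/p_x.
Discretionary income = 176 − 6·5 − 8·10.75 = 60; x* = 6 + 1/3·60/5 = 10; y* = 8 + 2/3·60/10.75 = 11.7209.
Expenditure on y: 10.75·11.7209 = 126; share = 0.7159.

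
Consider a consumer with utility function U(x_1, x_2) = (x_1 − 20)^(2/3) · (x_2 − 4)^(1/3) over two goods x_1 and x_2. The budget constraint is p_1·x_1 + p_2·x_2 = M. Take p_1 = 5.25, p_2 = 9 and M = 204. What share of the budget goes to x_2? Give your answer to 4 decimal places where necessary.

share on x_2 = 0.2794

This is Cobb-Douglas in (x_1−20, x_2−4): tangency gives 2/3·p_2·(x_2−4) = 1/3·p_1·(x_1−20).
After buying the subsistence bundle (20, 4), a share 2/3 of the remaining income goes to x_1: x_1* = 20 + 2/3·(M − 20p_1 − 4p_2)/p_1.
Discretionary income = 204 − 20·5.25 − 4·9 = 63; x_1* = 20 + 2/3·63/5.25 = 28; x_2* = 4 + 1/3·63/9 = 6.3333.
Expenditure on x_2: 9·6.3333 = 57; share = 0.2794.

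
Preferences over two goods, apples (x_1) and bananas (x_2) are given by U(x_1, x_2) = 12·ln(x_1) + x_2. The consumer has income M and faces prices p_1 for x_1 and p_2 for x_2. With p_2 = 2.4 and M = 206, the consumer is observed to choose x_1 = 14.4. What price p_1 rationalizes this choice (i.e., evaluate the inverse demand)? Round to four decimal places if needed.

p_1 = 2

Set MRS = p_1/p_2: (12/x_1)/1 = p_1/p_2.
So x_1*(p_1,p_2) = 12·p_2/p_1, independent of income; and x_2* = (M − 12·p_2)/p_2.
Set x_1* = 14.4 in the demand function and solve for p_1: p_1 = 2.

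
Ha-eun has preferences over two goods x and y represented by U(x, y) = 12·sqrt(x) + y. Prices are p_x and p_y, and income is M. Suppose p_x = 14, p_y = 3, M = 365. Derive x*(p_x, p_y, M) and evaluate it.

x* = 1.6531

Set MRS = p_x/p_y: 6·x^(−1/2) = p_x/p_y.
Solve: √x = 6·p_y/p_x, so x*(p_x,p_y) = (6·p_y/p_x)², and y* = (M − p_x·x*)/p_y.
Plugging in: x* = (6·3/14)² = 1.6531.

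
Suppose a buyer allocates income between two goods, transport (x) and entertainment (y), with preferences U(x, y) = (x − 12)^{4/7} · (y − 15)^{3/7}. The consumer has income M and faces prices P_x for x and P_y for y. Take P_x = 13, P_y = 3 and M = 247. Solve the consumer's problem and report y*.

y* = 21.5714

Discretionary income = 247 − 12·13 − 15·3 = 46; y* = 15 + 3/7·46/3 = 21.5714.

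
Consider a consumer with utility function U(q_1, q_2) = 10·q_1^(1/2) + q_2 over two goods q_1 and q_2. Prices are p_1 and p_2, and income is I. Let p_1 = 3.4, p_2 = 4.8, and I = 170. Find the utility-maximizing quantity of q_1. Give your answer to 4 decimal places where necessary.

q_1* = 49.827

Plugging in: q_1* = (5·4.8/3.4)² = 49.827.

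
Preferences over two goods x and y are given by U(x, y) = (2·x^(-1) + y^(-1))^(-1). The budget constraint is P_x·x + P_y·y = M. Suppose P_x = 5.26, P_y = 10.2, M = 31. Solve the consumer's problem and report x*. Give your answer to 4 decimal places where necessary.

MRS = MU_x/MU_y = 2·(y/x)^(2). Set equal to P_x/P_y.
Solve for the ratio: y/x = [(1/2)·P_x/P_y]^(0.5).
Substitute y = (y/x)·x into the budget: x* = M/(P_x + P_y·(y/x)).
Numerically y/x = 0.507783, so x* = 31/(5.26 + 10.2·0.507783) = 2.9695.

x* = 2.9695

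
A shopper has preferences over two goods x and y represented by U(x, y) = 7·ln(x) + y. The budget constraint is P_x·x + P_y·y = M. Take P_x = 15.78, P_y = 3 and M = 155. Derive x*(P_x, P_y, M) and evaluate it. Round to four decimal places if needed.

So x*(P_x,P_y) = 7·P_y/P_x, independent of income; and y* = (M − 7·P_y)/P_y.
At the given prices: x* = 7·3/15.78 = 1.3308.

x* = 1.3308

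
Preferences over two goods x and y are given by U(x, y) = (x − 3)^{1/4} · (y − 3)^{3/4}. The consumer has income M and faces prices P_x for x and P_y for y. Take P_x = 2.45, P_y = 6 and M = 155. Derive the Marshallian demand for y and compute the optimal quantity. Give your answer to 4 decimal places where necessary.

MRS = (1/3)·(y−3)/(x−3). Tangency with P_x/P_y gives y−3 = 3·(P_x/P_y)·(x−3).
After buying the subsistence bundle (3, 3), a share 0.25 of the remaining income goes to x: x* = 3 + 0.25·(M − 3P_x − 3P_y)/P_x.
Discretionary income = 155 − 3·2.45 − 3·6 = 129.65; y* = 3 + 0.75·129.65/6 = 19.2063.

y* = 19.2063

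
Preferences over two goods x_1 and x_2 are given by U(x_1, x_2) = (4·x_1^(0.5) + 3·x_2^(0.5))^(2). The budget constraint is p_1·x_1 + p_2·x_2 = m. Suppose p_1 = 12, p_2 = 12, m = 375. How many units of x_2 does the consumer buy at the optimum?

x_2* = 11.25

MU_x_1 ∝ 4·x_1^(-0.5), MU_x_2 ∝ 3·x_2^(-0.5), so MRS = (4/3)·(x_2/x_1)^(0.5) = p_1/p_2.
Solve for the ratio: x_2/x_1 = [(3/4)·p_1/p_2]^(2).
With the ratio pinned down, the budget gives x_1* = m/(p_1 + p_2·(x_2/x_1)) and x_2* = (x_2/x_1)·x_1*.
Numerically x_2/x_1 = 0.5625, so x_1* = 375/(12 + 12·0.5625) = 20 and x_2* = 0.5625·20 = 11.25.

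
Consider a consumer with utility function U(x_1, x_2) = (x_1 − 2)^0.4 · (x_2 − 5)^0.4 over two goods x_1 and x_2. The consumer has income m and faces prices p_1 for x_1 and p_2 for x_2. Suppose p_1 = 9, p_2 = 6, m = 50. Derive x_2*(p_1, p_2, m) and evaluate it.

x_2* = 5.1667

Discretionary income = 50 − 2·9 − 5·6 = 2; x_2* = 5 + 0.5·2/6 = 5.1667.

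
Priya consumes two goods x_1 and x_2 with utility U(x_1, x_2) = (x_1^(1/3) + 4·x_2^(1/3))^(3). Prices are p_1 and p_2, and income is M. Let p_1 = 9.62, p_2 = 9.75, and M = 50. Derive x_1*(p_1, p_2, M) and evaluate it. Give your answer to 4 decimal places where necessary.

x_1* = 0.581

MU_x_1 ∝ x_1^(-2/3), MU_x_2 ∝ 4·x_2^(-2/3), so MRS = (1/4)·(x_2/x_1)^(2/3) = p_1/p_2.
Hence x_2/x_1 = (4·p_1/p_2)^(1/(2/3)), i.e. raised to the 1.5 power.
Substitute x_2 = (x_2/x_1)·x_1 into the budget: x_1* = M/(p_1 + p_2·(x_2/x_1)).
Numerically x_2/x_1 = 7.840535, so x_1* = 50/(9.62 + 9.75·7.840535) = 0.581.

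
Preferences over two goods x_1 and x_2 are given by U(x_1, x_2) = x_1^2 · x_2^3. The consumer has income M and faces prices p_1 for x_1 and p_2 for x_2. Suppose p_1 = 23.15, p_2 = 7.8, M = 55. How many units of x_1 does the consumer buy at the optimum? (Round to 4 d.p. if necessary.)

Demand: x_1*(p_1,p_2,M) = 0.4·M/p_1 and x_2* = 0.6·M/p_2.
At p_1=23.15, p_2=7.8, M=55: x_1* = 0.4·55/23.15 = 0.9503.

x_1* = 0.9503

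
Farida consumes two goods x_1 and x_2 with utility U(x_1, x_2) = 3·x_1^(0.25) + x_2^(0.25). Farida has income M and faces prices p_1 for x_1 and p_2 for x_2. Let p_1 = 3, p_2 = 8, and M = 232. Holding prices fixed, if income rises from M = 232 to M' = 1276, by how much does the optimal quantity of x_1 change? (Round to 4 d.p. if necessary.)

Δx_1* = 298.2857

MU_x_1 ∝ 3·x_1^(-0.75), MU_x_2 ∝ x_2^(-0.75), so MRS = 3·(x_2/x_1)^(0.75) = p_1/p_2.
Solve for the ratio: x_2/x_1 = [(1/3)·p_1/p_2]^(4/3).
Substitute x_2 = (x_2/x_1)·x_1 into the budget: x_1* = M/(p_1 + p_2·(x_2/x_1)).
Numerically x_2/x_1 = 0.0625, so x_1* = 232/(3 + 8·0.0625) = 66.2857.
At M' = 1276: x_1* = 364.5714. Change: 364.5714 − 66.2857 = 298.2857.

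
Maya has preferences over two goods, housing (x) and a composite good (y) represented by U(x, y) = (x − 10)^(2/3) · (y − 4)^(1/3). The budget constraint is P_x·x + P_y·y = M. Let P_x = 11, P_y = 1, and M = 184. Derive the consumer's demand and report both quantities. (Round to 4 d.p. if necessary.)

Let x' = x−10, y' = y−4. MRS = 2·y'/x' = P_x/P_y.
After buying the subsistence bundle (10, 4), a share 2/3 of the remaining income goes to x: x* = 10 + 2/3·(M − 10P_x − 4P_y)/P_x.
Discretionary income = 184 − 10·11 − 4·1 = 70; x* = 10 + 2/3·70/11 = 14.2424; y* = 4 + 1/3·70/1 = 27.3333.

x* = 14.2424, y* = 27.3333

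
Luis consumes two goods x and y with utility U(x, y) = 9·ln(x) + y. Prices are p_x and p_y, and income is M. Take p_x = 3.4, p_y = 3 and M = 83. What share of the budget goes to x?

Set MRS = p_x/p_y: (9/x)/1 = p_x/p_y.
So x*(p_x,p_y) = 9·p_y/p_x, independent of income; and y* = (M − 9·p_y)/p_y.
At the given prices: x* = 9·3/3.4 = 7.9412, and y* = 18.6667.
Expenditure on x: 3.4·7.9412 = 27; share = 0.3253.

share on x = 0.3253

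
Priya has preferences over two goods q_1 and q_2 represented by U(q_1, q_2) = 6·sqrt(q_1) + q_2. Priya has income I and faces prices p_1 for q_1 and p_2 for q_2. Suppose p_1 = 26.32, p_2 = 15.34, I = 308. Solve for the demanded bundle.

Utility is quasi-linear in q_2; the FOC for q_1 is 3/√q_1 = p_1/p_2.
Solve: √q_1 = 3·p_2/p_1, so q_1*(p_1,p_2) = (3·p_2/p_1)², and q_2* = (I − p_1·q_1*)/p_2.
Plugging in: q_1* = (3·15.34/26.32)² = 3.0572, q_2* = 14.8328.

q_1* = 3.0572, q_2* = 14.8328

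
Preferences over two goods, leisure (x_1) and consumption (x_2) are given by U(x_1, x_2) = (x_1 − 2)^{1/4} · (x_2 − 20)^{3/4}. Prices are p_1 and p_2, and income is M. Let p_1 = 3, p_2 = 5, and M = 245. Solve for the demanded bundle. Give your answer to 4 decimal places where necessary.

MRS = (1/3)·(x_2−20)/(x_1−2). Tangency with p_1/p_2 gives x_2−20 = 3·(p_1/p_2)·(x_1−2).
After buying the subsistence bundle (2, 20), a share 0.25 of the remaining income goes to x_1: x_1* = 2 + 0.25·(M − 2p_1 − 20p_2)/p_1.
Discretionary income = 245 − 2·3 − 20·5 = 139; x_1* = 2 + 0.25·139/3 = 13.5833; x_2* = 20 + 0.75·139/5 = 40.85.

x_1* = 13.5833, x_2* = 40.85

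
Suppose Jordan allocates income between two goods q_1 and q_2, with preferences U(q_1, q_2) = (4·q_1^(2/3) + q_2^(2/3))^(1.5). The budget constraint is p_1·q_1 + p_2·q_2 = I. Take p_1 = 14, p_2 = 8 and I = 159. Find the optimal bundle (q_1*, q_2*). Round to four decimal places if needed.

With the ratio pinned down, the budget gives q_1* = I/(p_1 + p_2·(q_2/q_1)) and q_2* = (q_2/q_1)·q_1*.
Numerically q_2/q_1 = 0.08374, so q_1* = 159/(14 + 8·0.08374) = 10.8385 and q_2* = 0.08374·10.8385 = 0.9076.

q_1* = 10.8385, q_2* = 0.9076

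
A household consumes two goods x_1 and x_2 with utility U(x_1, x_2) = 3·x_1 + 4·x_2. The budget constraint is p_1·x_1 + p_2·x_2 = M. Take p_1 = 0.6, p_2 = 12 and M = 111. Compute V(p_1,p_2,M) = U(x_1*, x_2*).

Perfect substitutes: compare marginal utility per dollar. 3/p_1 vs 4/p_2 → 5 vs 0.3333.
x_1 gives more utility per dollar, so spend all income on x_1: x_1* = M/p_1, x_2* = 0.
Numerically: x_1* = 185, x_2* = 0.
Utility at the optimum: U(185, 0) = 555.

V = 555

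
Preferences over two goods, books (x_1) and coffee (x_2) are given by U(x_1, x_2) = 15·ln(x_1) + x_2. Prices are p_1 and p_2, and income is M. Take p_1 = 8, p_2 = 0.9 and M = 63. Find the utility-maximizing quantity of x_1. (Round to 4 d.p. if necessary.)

At the given prices: x_1* = 15·0.9/8 = 1.6875.

x_1* = 1.6875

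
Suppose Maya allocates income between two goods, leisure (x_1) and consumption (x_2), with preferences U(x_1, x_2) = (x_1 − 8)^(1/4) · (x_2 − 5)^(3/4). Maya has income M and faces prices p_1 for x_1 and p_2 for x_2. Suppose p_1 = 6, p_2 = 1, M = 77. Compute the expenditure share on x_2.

share on x_2 = 0.2987

Let x_1' = x_1−8, x_2' = x_2−5. MRS = (1/3)·x_2'/x_1' = p_1/p_2.
After buying the subsistence bundle (8, 5), a share 0.25 of the remaining income goes to x_1: x_1* = 8 + 0.25·(M − 8p_1 − 5p_2)/p_1.
Discretionary income = 77 − 8·6 − 5·1 = 24; x_1* = 8 + 0.25·24/6 = 9; x_2* = 5 + 0.75·24/1 = 23.
Expenditure on x_2: 1·23 = 23; share = 0.2987.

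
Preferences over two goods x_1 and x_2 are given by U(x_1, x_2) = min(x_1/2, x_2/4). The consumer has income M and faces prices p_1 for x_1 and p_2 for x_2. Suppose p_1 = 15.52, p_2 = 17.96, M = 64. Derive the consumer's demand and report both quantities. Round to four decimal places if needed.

x_1* = 1.2442, x_2* = 2.4883

With perfect complements, no substitution: consume in ratio x_1:x_2 = 2:4.
Budget: p_1·x_1 + p_2·2·x_1 = M, so (2·p_1 + 4·p_2)·x_1 = 2·M.
Demand: x_1*(p_1,p_2,M) = 2·M/(2·p_1 + 4·p_2), x_2* = 4·M/(2·p_1 + 4·p_2).
Here 2·15.52 + 4·17.96 = 102.88, giving x_1* = 1.2442 and x_2* = 2.4883.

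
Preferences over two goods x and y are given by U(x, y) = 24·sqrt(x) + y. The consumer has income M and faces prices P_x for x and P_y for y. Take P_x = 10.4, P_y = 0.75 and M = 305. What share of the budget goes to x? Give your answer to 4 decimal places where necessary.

share on x = 0.0255

MU_x = 12/√x, MU_y = 1. Tangency: 12/√x = P_x/P_y.
Solve: √x = 12·P_y/P_x, so x*(P_x,P_y) = (12·P_y/P_x)², and y* = (M − P_x·x*)/P_y.
Plugging in: x* = (12·0.75/10.4)² = 0.7489, y* = 396.2821.
Expenditure on x: 10.4·0.7489 = 7.7885; share = 0.0255.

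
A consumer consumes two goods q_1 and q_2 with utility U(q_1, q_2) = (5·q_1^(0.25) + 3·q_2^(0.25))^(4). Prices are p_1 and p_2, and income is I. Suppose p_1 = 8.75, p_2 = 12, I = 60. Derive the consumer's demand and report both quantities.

q_1* = 4.7112, q_2* = 1.5647

With the ratio pinned down, the budget gives q_1* = I/(p_1 + p_2·(q_2/q_1)) and q_2* = (q_2/q_1)·q_1*.
Numerically q_2/q_1 = 0.332127, so q_1* = 60/(8.75 + 12·0.332127) = 4.7112 and q_2* = 0.332127·4.7112 = 1.5647.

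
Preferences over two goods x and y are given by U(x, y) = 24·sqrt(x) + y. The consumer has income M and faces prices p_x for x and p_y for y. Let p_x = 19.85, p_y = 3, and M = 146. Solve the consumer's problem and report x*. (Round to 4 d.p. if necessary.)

x* = 3.2892

Utility is quasi-linear in y; the FOC for x is 12/√x = p_x/p_y.
Solve: √x = 12·p_y/p_x, so x*(p_x,p_y) = (12·p_y/p_x)², and y* = (M − p_x·x*)/p_y.
Plugging in: x* = (12·3/19.85)² = 3.2892.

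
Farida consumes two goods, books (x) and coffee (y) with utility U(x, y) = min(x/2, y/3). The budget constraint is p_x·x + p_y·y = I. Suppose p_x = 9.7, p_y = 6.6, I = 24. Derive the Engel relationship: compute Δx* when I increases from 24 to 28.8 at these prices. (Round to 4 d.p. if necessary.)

Leontief preferences: the optimum is at the kink where x/2 = y/3, i.e. y = (3/2)·x.
Budget: p_x·x + p_y·(3/2)·x = I, so (2·p_x + 3·p_y)·x = 2·I.
Demand: x*(p_x,p_y,I) = 2·I/(2·p_x + 3·p_y), y* = 3·I/(2·p_x + 3·p_y).
Here 2·9.7 + 3·6.6 = 39.2, giving x* = 1.2245.
At I' = 28.8: x* = 1.4694. Change: 1.4694 − 1.2245 = 0.2449.

Δx* = 0.2449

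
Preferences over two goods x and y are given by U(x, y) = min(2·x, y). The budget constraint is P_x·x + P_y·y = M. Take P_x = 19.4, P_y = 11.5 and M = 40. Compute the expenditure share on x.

Demand: x*(P_x,P_y,M) = M/(P_x + 2·P_y), y* = 2·M/(P_x + 2·P_y).
Here 19.4 + 2·11.5 = 42.4, giving x* = 0.9434 and y* = 1.8868.
Expenditure on x: 19.4·0.9434 = 18.3019; share = 0.4575.

share on x = 0.4575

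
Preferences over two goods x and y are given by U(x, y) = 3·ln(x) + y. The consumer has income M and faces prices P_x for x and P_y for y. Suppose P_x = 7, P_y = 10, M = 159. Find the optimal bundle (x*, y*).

So x*(P_x,P_y) = 3·P_y/P_x, independent of income; and y* = (M − 3·P_y)/P_y.
At the given prices: x* = 3·10/7 = 4.2857, and y* = 12.9.

x* = 4.2857, y* = 12.9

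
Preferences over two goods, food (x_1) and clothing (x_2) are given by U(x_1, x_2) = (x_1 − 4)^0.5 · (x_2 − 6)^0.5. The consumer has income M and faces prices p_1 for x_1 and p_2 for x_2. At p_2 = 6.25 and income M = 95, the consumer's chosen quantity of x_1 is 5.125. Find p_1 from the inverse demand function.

This is Cobb-Douglas in (x_1−4, x_2−6): tangency gives 0.5·p_2·(x_2−6) = 0.5·p_1·(x_1−4).
After buying the subsistence bundle (4, 6), a share 0.5 of the remaining income goes to x_1: x_1* = 4 + 0.5·(M − 4p_1 − 6p_2)/p_1.
Set x_1* = 5.125 in the demand function and solve for p_1: p_1 = 9.2.

p_1 = 9.2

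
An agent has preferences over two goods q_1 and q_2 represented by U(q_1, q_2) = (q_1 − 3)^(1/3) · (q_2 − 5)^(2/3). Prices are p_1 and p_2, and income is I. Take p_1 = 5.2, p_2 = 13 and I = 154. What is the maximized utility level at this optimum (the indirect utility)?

MRS = (1/2)·(q_2−5)/(q_1−3). Tangency with p_1/p_2 gives q_2−5 = 2·(p_1/p_2)·(q_1−3).
Substituting into the budget: q_1* = 3 + 1/3·(I − 3·p_1 − 5·p_2)/p_1, and q_2* = 5 + 2/3·(…)/p_2.
Discretionary income = 154 − 3·5.2 − 5·13 = 73.4; q_1* = 3 + 1/3·73.4/5.2 = 7.7051; q_2* = 5 + 2/3·73.4/13 = 8.7641.
Utility at the optimum: U(7.7051, 8.7641) = 4.0548.

V = 4.0548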